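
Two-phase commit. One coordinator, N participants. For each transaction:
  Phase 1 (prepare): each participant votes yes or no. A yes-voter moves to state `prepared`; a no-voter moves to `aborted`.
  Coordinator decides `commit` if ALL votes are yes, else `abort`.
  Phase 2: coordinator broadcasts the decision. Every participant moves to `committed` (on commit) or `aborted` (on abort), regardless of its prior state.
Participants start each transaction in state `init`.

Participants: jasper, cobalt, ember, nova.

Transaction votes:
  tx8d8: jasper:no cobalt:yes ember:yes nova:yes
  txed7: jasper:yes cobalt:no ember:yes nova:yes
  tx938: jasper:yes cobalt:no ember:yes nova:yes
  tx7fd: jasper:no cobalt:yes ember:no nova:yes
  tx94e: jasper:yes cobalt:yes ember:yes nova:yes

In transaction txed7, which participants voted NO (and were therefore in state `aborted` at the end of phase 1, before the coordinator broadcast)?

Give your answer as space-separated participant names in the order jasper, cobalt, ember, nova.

Txn txed7 phase 1: jasper yes -> prepared; cobalt no -> aborted; ember yes -> prepared; nova yes -> prepared

Answer: cobalt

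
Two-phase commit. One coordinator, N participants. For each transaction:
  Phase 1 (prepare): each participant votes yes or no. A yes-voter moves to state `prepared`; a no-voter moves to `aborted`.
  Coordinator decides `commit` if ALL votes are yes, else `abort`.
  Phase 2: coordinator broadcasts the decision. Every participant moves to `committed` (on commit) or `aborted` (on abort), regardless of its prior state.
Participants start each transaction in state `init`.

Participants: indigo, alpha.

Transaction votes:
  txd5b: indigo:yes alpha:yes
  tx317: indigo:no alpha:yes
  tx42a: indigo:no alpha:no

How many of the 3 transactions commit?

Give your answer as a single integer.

txd5b: all yes -> commit (commits=1)
tx317: no from indigo -> abort (commits=1)
tx42a: no from indigo, alpha -> abort (commits=1)

Answer: 1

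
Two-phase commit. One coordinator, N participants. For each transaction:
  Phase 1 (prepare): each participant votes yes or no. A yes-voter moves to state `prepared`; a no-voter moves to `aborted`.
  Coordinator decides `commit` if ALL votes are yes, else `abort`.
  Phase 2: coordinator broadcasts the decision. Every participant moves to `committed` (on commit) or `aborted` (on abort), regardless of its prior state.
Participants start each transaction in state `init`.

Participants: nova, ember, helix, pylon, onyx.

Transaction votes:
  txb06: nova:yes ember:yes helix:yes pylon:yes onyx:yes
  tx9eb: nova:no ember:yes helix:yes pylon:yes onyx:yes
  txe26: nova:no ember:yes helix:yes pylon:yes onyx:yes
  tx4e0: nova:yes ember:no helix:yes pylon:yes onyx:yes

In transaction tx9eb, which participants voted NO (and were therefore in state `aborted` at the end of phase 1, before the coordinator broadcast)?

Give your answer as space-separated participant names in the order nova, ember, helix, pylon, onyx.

Txn tx9eb phase 1: nova no -> aborted; ember yes -> prepared; helix yes -> prepared; pylon yes -> prepared; onyx yes -> prepared

Answer: nova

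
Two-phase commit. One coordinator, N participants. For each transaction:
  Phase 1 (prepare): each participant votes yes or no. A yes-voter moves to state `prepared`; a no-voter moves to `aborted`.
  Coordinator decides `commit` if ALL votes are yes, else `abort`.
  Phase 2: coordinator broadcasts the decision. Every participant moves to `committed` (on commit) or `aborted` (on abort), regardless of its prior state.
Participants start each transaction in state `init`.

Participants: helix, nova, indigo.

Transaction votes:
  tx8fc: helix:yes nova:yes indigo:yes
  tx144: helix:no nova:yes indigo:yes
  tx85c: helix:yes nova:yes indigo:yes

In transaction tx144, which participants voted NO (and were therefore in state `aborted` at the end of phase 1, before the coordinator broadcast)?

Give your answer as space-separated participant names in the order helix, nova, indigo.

Txn tx144 phase 1: helix no -> aborted; nova yes -> prepared; indigo yes -> prepared

Answer: helix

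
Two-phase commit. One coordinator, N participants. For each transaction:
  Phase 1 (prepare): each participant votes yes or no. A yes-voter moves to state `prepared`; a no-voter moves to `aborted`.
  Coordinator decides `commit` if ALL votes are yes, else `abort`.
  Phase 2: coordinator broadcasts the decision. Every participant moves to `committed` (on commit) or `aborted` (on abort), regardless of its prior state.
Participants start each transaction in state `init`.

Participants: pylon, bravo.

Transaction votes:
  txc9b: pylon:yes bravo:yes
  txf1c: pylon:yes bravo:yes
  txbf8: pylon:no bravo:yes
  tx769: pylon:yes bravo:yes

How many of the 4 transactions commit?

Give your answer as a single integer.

Answer: 3

Derivation:
txc9b: all yes -> commit (commits=1)
txf1c: all yes -> commit (commits=2)
txbf8: no from pylon -> abort (commits=2)
tx769: all yes -> commit (commits=3)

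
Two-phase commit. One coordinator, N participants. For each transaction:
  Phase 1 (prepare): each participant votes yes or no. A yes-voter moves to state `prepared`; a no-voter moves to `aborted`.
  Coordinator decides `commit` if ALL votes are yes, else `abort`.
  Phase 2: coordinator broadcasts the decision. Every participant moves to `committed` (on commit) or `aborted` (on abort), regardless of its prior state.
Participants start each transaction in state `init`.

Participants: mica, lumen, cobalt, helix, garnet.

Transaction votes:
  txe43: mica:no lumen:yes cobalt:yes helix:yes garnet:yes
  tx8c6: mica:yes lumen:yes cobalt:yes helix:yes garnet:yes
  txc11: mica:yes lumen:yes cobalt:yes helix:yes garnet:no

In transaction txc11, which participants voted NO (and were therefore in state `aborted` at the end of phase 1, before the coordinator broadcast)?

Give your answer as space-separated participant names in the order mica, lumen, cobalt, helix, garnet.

Txn txc11 phase 1: mica yes -> prepared; lumen yes -> prepared; cobalt yes -> prepared; helix yes -> prepared; garnet no -> aborted

Answer: garnet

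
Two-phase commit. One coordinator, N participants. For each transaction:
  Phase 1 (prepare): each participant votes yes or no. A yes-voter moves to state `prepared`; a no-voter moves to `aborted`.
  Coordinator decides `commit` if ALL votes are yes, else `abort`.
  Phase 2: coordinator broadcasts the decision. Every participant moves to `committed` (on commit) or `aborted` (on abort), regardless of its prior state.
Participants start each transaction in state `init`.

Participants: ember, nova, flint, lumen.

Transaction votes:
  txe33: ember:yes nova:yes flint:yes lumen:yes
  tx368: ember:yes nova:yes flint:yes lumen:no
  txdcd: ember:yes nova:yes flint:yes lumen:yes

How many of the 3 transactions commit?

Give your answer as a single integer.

txe33: all yes -> commit (commits=1)
tx368: no from lumen -> abort (commits=1)
txdcd: all yes -> commit (commits=2)

Answer: 2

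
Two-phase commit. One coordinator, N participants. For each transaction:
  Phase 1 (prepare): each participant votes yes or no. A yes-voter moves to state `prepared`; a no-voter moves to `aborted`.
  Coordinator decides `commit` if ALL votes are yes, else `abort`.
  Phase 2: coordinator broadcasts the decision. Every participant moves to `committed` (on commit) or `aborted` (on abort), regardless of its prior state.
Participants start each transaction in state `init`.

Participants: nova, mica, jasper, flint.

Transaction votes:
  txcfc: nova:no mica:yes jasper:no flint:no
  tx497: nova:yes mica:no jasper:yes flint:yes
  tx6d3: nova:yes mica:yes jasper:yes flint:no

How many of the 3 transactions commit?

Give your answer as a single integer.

txcfc: no from nova, jasper, flint -> abort (commits=0)
tx497: no from mica -> abort (commits=0)
tx6d3: no from flint -> abort (commits=0)

Answer: 0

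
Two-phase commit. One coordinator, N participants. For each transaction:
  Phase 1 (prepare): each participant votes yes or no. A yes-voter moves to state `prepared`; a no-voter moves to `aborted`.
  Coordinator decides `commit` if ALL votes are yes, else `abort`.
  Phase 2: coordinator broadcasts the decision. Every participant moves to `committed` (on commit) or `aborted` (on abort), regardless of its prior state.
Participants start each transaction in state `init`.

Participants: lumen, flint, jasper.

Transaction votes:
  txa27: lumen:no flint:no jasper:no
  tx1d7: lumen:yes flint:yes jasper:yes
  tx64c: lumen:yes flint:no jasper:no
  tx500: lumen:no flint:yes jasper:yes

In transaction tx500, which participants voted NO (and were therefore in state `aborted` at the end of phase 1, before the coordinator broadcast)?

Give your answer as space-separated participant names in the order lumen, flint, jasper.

Answer: lumen

Derivation:
Txn tx500 phase 1: lumen no -> aborted; flint yes -> prepared; jasper yes -> prepared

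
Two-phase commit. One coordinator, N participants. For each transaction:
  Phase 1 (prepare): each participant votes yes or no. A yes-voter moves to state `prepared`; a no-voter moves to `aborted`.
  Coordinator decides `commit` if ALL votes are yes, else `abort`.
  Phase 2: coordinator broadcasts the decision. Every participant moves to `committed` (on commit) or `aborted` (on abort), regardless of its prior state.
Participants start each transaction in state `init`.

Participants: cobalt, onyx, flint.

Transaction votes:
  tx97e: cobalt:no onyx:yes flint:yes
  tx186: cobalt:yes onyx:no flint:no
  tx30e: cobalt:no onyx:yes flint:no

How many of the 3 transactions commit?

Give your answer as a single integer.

Answer: 0

Derivation:
tx97e: no from cobalt -> abort (commits=0)
tx186: no from onyx, flint -> abort (commits=0)
tx30e: no from cobalt, flint -> abort (commits=0)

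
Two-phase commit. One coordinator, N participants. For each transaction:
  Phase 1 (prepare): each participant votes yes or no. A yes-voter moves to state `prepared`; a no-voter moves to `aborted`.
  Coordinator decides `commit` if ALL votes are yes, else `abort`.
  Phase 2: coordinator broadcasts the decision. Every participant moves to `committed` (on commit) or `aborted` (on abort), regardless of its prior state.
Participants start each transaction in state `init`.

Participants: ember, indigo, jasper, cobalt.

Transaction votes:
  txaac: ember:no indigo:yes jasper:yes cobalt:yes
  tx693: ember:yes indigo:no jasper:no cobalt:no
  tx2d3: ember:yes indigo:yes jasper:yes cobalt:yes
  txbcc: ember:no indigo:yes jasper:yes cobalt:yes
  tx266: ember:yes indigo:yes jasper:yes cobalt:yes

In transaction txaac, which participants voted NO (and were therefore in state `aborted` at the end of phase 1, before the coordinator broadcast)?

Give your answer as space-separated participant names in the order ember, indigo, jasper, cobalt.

Answer: ember

Derivation:
Txn txaac phase 1: ember no -> aborted; indigo yes -> prepared; jasper yes -> prepared; cobalt yes -> prepared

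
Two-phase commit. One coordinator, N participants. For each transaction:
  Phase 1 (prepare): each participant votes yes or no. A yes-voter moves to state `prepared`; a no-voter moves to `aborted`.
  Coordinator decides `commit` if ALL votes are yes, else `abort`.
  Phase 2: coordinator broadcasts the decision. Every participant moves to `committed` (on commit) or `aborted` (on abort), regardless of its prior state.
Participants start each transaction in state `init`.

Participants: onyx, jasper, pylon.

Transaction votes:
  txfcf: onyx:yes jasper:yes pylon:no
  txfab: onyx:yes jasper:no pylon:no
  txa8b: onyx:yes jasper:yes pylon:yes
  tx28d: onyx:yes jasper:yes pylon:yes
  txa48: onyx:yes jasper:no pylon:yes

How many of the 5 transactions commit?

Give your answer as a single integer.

txfcf: no from pylon -> abort (commits=0)
txfab: no from jasper, pylon -> abort (commits=0)
txa8b: all yes -> commit (commits=1)
tx28d: all yes -> commit (commits=2)
txa48: no from jasper -> abort (commits=2)

Answer: 2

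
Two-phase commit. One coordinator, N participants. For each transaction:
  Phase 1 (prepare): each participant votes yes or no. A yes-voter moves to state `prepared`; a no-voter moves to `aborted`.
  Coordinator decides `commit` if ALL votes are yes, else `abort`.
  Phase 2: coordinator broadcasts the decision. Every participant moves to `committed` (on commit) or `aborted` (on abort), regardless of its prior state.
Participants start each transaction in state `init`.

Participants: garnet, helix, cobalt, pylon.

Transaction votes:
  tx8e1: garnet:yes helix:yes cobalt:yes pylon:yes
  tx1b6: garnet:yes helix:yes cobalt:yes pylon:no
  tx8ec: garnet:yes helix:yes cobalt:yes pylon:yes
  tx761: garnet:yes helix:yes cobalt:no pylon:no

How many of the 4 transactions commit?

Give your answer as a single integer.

Answer: 2

Derivation:
tx8e1: all yes -> commit (commits=1)
tx1b6: no from pylon -> abort (commits=1)
tx8ec: all yes -> commit (commits=2)
tx761: no from cobalt, pylon -> abort (commits=2)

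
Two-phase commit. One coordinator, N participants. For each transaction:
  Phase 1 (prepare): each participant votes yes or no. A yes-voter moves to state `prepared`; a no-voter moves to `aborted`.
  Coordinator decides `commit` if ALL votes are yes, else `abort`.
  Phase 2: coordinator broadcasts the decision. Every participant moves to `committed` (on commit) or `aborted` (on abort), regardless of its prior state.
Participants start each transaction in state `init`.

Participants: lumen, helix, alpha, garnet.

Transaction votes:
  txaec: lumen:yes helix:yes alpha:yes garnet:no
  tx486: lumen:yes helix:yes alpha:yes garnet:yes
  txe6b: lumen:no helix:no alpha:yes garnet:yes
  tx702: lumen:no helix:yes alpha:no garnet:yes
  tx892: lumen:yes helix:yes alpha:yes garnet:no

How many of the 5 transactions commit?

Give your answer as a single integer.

txaec: no from garnet -> abort (commits=0)
tx486: all yes -> commit (commits=1)
txe6b: no from lumen, helix -> abort (commits=1)
tx702: no from lumen, alpha -> abort (commits=1)
tx892: no from garnet -> abort (commits=1)

Answer: 1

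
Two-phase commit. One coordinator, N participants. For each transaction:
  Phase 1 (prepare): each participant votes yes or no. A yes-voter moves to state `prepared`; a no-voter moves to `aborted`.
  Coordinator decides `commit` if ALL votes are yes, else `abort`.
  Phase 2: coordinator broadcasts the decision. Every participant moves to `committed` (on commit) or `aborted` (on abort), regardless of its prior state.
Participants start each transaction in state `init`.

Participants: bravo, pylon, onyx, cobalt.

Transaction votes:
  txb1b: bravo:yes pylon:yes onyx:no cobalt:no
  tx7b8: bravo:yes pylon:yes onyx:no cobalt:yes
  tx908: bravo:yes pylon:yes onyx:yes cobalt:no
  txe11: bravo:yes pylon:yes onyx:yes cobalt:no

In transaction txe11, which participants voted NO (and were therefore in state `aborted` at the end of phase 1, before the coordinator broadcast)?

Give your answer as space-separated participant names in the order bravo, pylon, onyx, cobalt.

Txn txe11 phase 1: bravo yes -> prepared; pylon yes -> prepared; onyx yes -> prepared; cobalt no -> aborted

Answer: cobalt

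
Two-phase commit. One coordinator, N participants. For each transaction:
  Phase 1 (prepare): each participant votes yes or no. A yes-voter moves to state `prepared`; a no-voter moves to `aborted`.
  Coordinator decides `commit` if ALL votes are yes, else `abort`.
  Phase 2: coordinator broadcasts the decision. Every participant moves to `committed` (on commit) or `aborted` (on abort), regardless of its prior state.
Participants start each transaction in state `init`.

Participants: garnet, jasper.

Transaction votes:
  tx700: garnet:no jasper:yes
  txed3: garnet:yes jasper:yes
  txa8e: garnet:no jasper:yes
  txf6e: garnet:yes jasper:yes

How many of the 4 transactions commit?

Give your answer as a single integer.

Answer: 2

Derivation:
tx700: no from garnet -> abort (commits=0)
txed3: all yes -> commit (commits=1)
txa8e: no from garnet -> abort (commits=1)
txf6e: all yes -> commit (commits=2)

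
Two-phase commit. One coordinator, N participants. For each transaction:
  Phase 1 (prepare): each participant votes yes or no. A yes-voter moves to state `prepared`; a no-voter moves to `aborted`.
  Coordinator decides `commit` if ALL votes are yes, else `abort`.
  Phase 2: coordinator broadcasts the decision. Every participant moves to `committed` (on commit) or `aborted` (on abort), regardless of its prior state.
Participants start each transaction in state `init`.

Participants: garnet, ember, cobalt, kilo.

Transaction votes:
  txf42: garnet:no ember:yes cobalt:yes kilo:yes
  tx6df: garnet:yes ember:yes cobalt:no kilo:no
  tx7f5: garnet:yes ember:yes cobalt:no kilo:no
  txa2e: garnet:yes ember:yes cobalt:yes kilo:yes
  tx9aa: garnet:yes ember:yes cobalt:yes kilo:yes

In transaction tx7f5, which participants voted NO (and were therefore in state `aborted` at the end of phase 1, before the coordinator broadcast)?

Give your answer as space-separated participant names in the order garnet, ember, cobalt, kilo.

Answer: cobalt kilo

Derivation:
Txn tx7f5 phase 1: garnet yes -> prepared; ember yes -> prepared; cobalt no -> aborted; kilo no -> aborted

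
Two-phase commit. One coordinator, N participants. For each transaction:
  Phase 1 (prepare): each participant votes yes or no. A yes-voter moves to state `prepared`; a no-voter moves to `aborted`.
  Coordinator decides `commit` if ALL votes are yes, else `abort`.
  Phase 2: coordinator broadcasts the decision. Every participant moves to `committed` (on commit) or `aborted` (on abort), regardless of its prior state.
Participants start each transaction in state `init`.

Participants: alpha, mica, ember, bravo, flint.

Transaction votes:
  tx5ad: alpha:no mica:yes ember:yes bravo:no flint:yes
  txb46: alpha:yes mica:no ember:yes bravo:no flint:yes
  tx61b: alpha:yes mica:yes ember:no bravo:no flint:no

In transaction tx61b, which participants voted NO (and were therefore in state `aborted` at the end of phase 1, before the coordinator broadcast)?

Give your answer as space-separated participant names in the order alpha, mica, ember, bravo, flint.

Answer: ember bravo flint

Derivation:
Txn tx61b phase 1: alpha yes -> prepared; mica yes -> prepared; ember no -> aborted; bravo no -> aborted; flint no -> aborted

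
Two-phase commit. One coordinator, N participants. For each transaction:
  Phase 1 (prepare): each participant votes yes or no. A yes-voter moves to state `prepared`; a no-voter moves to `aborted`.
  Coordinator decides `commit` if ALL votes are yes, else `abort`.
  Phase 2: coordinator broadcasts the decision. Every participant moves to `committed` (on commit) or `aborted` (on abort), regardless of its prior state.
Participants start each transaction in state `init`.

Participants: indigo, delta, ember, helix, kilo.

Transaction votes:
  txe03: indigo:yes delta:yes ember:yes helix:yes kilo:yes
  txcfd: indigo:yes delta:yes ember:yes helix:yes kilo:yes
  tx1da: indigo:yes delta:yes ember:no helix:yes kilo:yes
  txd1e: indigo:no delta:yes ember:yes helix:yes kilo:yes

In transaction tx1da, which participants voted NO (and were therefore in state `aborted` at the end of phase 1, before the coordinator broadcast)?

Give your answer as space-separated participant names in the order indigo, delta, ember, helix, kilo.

Txn tx1da phase 1: indigo yes -> prepared; delta yes -> prepared; ember no -> aborted; helix yes -> prepared; kilo yes -> prepared

Answer: ember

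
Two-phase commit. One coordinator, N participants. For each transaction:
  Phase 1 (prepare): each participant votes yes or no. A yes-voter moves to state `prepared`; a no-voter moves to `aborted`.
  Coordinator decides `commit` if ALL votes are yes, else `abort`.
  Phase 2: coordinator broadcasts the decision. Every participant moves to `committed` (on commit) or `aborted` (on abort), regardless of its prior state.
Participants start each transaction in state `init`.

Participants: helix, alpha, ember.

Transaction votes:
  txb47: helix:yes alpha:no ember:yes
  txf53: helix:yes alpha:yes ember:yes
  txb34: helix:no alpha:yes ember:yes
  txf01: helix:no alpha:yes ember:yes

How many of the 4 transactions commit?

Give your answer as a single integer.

txb47: no from alpha -> abort (commits=0)
txf53: all yes -> commit (commits=1)
txb34: no from helix -> abort (commits=1)
txf01: no from helix -> abort (commits=1)

Answer: 1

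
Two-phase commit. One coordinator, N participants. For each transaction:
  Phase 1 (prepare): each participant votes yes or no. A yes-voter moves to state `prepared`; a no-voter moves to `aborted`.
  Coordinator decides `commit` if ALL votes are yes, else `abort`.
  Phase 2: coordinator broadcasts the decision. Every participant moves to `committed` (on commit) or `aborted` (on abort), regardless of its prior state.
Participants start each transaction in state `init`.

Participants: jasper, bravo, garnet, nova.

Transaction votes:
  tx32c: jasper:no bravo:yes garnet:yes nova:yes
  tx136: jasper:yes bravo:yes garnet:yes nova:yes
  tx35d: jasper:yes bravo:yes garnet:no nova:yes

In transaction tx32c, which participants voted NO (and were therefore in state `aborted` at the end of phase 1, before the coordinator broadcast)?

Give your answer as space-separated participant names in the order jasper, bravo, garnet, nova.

Answer: jasper

Derivation:
Txn tx32c phase 1: jasper no -> aborted; bravo yes -> prepared; garnet yes -> prepared; nova yes -> prepared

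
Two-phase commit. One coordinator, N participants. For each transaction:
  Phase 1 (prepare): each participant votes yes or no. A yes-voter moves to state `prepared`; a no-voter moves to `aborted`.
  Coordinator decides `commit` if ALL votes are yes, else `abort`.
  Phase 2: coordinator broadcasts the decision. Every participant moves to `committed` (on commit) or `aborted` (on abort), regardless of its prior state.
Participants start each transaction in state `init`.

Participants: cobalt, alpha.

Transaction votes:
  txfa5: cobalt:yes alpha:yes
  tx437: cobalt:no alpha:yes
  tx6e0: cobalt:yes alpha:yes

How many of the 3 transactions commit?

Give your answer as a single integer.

Answer: 2

Derivation:
txfa5: all yes -> commit (commits=1)
tx437: no from cobalt -> abort (commits=1)
tx6e0: all yes -> commit (commits=2)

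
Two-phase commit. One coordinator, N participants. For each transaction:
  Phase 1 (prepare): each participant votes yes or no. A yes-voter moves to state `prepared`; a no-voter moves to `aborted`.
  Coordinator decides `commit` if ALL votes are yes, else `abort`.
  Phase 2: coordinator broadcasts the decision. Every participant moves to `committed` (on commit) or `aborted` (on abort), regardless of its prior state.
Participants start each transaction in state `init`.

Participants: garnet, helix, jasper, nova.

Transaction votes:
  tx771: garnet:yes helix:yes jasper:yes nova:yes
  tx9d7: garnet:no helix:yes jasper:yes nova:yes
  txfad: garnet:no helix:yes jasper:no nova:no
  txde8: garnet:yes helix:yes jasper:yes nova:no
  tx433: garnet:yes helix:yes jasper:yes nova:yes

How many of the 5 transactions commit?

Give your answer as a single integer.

Answer: 2

Derivation:
tx771: all yes -> commit (commits=1)
tx9d7: no from garnet -> abort (commits=1)
txfad: no from garnet, jasper, nova -> abort (commits=1)
txde8: no from nova -> abort (commits=1)
tx433: all yes -> commit (commits=2)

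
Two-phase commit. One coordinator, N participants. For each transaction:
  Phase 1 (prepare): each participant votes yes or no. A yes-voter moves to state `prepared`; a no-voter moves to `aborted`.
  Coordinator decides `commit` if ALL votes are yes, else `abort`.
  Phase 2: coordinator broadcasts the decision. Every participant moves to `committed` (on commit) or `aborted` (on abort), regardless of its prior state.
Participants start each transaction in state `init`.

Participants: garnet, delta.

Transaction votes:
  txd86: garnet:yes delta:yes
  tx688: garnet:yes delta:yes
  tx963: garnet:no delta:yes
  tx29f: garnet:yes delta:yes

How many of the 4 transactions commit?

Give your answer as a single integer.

txd86: all yes -> commit (commits=1)
tx688: all yes -> commit (commits=2)
tx963: no from garnet -> abort (commits=2)
tx29f: all yes -> commit (commits=3)

Answer: 3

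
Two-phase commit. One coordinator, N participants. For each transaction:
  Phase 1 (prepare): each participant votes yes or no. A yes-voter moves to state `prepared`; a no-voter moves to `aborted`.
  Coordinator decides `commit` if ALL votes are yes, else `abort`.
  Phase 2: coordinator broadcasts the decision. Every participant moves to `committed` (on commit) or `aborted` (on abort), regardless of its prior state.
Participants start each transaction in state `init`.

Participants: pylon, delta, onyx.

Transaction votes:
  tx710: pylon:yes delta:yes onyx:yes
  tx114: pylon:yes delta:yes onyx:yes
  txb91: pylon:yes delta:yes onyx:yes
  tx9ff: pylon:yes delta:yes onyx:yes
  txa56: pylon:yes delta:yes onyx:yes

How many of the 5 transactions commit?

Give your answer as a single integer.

Answer: 5

Derivation:
tx710: all yes -> commit (commits=1)
tx114: all yes -> commit (commits=2)
txb91: all yes -> commit (commits=3)
tx9ff: all yes -> commit (commits=4)
txa56: all yes -> commit (commits=5)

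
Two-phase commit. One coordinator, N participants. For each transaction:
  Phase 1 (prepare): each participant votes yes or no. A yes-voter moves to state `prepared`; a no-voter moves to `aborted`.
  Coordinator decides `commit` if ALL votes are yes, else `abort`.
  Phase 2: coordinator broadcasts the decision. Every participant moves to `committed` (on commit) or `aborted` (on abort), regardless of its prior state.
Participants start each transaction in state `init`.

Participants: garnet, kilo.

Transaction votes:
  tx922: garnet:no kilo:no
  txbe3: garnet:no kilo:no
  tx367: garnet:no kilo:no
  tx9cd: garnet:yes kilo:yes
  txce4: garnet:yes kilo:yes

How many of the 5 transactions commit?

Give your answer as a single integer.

Answer: 2

Derivation:
tx922: no from garnet, kilo -> abort (commits=0)
txbe3: no from garnet, kilo -> abort (commits=0)
tx367: no from garnet, kilo -> abort (commits=0)
tx9cd: all yes -> commit (commits=1)
txce4: all yes -> commit (commits=2)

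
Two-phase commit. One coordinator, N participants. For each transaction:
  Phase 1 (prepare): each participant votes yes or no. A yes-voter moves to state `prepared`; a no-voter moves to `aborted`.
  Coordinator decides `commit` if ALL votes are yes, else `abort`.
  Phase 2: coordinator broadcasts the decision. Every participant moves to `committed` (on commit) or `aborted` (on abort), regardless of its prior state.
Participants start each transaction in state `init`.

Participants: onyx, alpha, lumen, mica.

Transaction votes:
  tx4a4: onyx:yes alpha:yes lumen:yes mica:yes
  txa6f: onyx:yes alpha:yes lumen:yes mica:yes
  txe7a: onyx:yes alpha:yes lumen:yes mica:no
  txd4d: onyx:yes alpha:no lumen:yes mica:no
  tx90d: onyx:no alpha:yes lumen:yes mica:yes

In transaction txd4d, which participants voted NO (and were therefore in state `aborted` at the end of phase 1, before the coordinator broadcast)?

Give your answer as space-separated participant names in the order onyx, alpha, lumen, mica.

Answer: alpha mica

Derivation:
Txn txd4d phase 1: onyx yes -> prepared; alpha no -> aborted; lumen yes -> prepared; mica no -> aborted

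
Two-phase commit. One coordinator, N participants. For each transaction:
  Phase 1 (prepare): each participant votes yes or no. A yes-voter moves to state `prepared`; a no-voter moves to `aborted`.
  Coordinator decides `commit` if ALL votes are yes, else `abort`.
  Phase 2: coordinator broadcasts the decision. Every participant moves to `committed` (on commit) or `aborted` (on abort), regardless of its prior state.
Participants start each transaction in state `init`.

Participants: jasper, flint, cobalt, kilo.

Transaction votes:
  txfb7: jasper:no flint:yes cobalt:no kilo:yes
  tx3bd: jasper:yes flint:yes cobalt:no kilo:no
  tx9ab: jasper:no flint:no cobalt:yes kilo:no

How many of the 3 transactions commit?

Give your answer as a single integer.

txfb7: no from jasper, cobalt -> abort (commits=0)
tx3bd: no from cobalt, kilo -> abort (commits=0)
tx9ab: no from jasper, flint, kilo -> abort (commits=0)

Answer: 0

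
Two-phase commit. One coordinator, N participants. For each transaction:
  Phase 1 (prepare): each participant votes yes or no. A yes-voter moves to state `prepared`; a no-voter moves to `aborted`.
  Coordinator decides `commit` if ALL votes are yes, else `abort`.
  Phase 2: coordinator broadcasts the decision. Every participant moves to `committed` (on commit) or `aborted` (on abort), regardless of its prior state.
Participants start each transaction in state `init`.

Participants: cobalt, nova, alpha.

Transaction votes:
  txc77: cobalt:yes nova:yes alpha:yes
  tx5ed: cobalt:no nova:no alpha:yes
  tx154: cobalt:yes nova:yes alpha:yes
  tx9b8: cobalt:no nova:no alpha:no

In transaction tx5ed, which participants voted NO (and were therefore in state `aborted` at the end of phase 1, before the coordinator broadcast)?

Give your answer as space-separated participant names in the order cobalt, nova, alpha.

Txn tx5ed phase 1: cobalt no -> aborted; nova no -> aborted; alpha yes -> prepared

Answer: cobalt nova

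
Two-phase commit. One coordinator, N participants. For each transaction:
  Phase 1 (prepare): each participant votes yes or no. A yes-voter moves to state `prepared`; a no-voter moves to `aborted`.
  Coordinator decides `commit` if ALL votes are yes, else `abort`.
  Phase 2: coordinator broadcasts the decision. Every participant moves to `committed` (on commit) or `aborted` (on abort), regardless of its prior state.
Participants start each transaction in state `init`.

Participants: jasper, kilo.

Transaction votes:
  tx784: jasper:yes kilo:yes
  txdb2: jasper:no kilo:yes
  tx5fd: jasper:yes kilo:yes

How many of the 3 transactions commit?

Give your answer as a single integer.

Answer: 2

Derivation:
tx784: all yes -> commit (commits=1)
txdb2: no from jasper -> abort (commits=1)
tx5fd: all yes -> commit (commits=2)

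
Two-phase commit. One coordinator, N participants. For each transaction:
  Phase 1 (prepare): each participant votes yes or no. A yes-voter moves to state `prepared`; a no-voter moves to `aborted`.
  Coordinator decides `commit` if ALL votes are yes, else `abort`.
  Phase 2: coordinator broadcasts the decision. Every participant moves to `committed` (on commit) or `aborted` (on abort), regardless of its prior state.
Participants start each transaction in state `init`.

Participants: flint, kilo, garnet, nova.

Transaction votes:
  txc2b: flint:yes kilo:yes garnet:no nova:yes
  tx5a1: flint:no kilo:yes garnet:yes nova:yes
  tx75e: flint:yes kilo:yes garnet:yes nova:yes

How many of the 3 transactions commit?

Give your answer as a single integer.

Answer: 1

Derivation:
txc2b: no from garnet -> abort (commits=0)
tx5a1: no from flint -> abort (commits=0)
tx75e: all yes -> commit (commits=1)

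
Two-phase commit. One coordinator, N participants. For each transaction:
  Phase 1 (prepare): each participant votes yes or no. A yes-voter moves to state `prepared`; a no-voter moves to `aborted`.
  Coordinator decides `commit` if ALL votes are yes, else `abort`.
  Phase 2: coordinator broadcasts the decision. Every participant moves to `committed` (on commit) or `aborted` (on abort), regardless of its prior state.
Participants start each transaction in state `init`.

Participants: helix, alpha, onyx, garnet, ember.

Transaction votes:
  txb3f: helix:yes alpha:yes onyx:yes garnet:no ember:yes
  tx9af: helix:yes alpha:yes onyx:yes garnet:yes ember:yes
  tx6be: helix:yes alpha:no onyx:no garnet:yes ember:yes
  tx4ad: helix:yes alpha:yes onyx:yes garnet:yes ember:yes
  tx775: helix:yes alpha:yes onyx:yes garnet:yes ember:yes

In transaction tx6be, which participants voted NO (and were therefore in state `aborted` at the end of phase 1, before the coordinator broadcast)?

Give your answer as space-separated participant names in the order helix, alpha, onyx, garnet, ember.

Answer: alpha onyx

Derivation:
Txn tx6be phase 1: helix yes -> prepared; alpha no -> aborted; onyx no -> aborted; garnet yes -> prepared; ember yes -> prepared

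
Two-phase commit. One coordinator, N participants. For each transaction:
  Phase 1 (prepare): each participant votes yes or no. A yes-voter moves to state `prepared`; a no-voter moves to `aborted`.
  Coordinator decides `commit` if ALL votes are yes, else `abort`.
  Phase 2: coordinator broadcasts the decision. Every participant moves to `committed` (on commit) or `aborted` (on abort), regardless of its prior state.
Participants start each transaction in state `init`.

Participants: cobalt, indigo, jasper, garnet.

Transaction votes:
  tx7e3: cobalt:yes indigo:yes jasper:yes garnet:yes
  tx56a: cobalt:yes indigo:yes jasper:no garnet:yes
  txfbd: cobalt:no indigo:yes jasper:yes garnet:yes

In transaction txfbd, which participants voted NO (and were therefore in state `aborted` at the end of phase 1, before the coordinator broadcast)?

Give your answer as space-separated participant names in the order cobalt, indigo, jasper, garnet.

Txn txfbd phase 1: cobalt no -> aborted; indigo yes -> prepared; jasper yes -> prepared; garnet yes -> prepared

Answer: cobalt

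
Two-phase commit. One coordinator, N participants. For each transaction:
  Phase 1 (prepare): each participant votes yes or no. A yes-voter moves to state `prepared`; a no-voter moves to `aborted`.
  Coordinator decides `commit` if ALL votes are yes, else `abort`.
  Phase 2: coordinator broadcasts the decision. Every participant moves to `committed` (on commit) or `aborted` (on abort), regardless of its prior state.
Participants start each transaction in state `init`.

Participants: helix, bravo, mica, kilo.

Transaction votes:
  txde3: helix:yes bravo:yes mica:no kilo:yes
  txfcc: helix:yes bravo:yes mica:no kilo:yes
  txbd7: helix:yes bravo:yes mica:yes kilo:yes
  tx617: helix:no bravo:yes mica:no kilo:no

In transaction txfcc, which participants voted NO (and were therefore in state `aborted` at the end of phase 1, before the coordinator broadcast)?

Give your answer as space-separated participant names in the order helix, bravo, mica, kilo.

Answer: mica

Derivation:
Txn txfcc phase 1: helix yes -> prepared; bravo yes -> prepared; mica no -> aborted; kilo yes -> prepared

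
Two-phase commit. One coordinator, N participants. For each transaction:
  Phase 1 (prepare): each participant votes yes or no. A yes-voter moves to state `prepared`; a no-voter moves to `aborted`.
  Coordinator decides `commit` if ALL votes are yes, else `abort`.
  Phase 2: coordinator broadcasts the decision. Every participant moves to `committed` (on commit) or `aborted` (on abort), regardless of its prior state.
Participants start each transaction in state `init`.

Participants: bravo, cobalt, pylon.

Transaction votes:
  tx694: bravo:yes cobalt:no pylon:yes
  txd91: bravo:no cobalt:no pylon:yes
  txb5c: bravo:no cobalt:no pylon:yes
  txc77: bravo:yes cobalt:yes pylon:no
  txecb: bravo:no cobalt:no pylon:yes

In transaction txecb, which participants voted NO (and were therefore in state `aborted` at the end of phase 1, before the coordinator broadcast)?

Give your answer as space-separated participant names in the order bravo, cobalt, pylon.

Answer: bravo cobalt

Derivation:
Txn txecb phase 1: bravo no -> aborted; cobalt no -> aborted; pylon yes -> prepared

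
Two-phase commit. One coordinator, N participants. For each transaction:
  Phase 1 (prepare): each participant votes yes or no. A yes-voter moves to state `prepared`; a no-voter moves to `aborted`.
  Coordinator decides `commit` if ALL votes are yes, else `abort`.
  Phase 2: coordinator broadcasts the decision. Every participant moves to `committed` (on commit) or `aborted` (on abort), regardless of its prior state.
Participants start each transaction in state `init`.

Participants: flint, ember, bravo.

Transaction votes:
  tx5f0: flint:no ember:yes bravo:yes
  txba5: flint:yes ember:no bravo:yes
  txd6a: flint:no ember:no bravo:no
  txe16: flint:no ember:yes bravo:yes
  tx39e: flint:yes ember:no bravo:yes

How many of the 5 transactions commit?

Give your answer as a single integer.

tx5f0: no from flint -> abort (commits=0)
txba5: no from ember -> abort (commits=0)
txd6a: no from flint, ember, bravo -> abort (commits=0)
txe16: no from flint -> abort (commits=0)
tx39e: no from ember -> abort (commits=0)

Answer: 0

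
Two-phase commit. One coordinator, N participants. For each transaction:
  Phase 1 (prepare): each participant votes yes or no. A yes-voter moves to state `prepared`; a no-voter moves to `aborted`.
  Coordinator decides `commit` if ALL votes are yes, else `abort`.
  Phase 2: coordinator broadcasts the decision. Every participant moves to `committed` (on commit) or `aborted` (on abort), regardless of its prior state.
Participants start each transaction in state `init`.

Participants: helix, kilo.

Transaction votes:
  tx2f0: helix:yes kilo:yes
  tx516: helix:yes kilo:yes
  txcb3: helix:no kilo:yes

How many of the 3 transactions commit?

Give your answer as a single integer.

tx2f0: all yes -> commit (commits=1)
tx516: all yes -> commit (commits=2)
txcb3: no from helix -> abort (commits=2)

Answer: 2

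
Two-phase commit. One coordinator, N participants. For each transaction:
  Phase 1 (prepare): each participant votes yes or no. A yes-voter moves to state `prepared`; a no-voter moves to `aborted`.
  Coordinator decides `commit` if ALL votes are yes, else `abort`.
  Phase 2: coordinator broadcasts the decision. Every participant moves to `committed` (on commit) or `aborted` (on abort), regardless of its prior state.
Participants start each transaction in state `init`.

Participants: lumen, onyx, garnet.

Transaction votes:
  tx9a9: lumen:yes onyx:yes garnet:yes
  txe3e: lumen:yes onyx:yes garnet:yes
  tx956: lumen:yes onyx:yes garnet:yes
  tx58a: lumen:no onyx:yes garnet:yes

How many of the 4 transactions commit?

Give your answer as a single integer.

tx9a9: all yes -> commit (commits=1)
txe3e: all yes -> commit (commits=2)
tx956: all yes -> commit (commits=3)
tx58a: no from lumen -> abort (commits=3)

Answer: 3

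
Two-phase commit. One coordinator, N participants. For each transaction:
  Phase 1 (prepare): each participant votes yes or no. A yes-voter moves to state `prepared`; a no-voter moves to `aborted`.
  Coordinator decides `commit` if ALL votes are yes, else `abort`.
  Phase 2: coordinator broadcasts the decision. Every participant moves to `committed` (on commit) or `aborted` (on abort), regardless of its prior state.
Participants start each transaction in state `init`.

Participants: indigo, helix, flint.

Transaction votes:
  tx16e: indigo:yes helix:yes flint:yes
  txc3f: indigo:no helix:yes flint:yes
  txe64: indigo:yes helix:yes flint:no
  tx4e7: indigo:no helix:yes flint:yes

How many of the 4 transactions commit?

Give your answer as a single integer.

tx16e: all yes -> commit (commits=1)
txc3f: no from indigo -> abort (commits=1)
txe64: no from flint -> abort (commits=1)
tx4e7: no from indigo -> abort (commits=1)

Answer: 1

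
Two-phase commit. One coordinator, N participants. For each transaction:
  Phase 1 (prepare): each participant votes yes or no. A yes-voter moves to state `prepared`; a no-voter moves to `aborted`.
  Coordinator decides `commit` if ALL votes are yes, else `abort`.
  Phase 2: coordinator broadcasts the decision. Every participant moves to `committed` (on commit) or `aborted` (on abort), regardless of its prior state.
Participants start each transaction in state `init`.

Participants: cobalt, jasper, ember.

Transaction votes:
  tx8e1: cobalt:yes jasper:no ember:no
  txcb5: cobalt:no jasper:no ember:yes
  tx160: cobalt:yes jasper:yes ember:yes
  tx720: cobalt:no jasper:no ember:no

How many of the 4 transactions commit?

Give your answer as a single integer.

tx8e1: no from jasper, ember -> abort (commits=0)
txcb5: no from cobalt, jasper -> abort (commits=0)
tx160: all yes -> commit (commits=1)
tx720: no from cobalt, jasper, ember -> abort (commits=1)

Answer: 1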